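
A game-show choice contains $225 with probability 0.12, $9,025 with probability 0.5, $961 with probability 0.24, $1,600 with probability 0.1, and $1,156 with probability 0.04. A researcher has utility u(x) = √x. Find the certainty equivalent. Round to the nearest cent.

$3,856.41

E[u] = 0.12·√225 + 0.5·√9025 + 0.24·√961 + 0.1·√1600 + 0.04·√1156 = 0.12·15 + 0.5·95 + 0.24·31 + 0.1·40 + 0.04·34 = 62.1
CE = (62.1)² = 3856.41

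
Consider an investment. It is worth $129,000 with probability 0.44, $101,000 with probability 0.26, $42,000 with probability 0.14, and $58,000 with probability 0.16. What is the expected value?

EV = 0.44 × 129000 + 0.26 × 101000 + 0.14 × 42000 + 0.16 × 58000 = 56760 + 26260 + 5880 + 9280 = 98180

$98,180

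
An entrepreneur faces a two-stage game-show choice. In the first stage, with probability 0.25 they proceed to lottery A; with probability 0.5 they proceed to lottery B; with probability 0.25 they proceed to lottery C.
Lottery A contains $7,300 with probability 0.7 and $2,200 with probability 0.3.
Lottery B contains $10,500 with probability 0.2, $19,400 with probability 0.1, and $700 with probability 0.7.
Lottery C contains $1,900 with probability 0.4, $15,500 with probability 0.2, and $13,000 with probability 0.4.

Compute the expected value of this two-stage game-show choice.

$5,972.50

EV(A) = 0.7 × 7300 + 0.3 × 2200 = 5110 + 660 = 5770
EV(B) = 0.2 × 10500 + 0.1 × 19400 + 0.7 × 700 = 2100 + 1940 + 490 = 4530
EV(C) = 0.4 × 1900 + 0.2 × 15500 + 0.4 × 13000 = 760 + 3100 + 5200 = 9060
Overall = 0.25 × 5770 + 0.5 × 4530 + 0.25 × 9060 = 1442.5 + 2265 + 2265 = 5972.5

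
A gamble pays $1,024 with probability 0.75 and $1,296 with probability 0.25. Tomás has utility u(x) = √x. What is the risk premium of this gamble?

E[u] = 0.75·√1024 + 0.25·√1296 = 0.75·32 + 0.25·36 = 33
CE = (33)² = 1089
Risk premium = EV − CE = 1092 − 1089 = 3

$3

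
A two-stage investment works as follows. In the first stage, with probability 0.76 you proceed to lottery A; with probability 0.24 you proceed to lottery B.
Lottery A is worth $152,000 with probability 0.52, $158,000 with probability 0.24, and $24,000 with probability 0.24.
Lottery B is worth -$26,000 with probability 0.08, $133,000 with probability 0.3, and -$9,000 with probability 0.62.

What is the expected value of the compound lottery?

$101,004.80

EV(A) = 0.52 × 152000 + 0.24 × 158000 + 0.24 × 24000 = 79040 + 37920 + 5760 = 122720
EV(B) = 0.08 × (-26000) + 0.3 × 133000 + 0.62 × (-9000) = -2080 + 39900 − 5580 = 32240
Overall = 0.76 × 122720 + 0.24 × 32240 = 93267.2 + 7737.6 = 101004.8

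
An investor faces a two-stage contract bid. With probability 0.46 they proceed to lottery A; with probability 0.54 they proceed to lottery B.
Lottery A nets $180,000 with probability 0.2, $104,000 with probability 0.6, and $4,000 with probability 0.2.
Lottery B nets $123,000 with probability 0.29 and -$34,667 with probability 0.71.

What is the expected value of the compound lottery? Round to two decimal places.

EV(A) = 0.2 × 180000 + 0.6 × 104000 + 0.2 × 4000 = 36000 + 62400 + 800 = 99200
EV(B) = 0.29 × 123000 + 0.71 × (-34667) = 35670 − 24613.57 = 11056.43
Overall = 0.46 × 99200 + 0.54 × 11056.43 = 45632 + 5970.4722 = 51602.4722

$51,602.47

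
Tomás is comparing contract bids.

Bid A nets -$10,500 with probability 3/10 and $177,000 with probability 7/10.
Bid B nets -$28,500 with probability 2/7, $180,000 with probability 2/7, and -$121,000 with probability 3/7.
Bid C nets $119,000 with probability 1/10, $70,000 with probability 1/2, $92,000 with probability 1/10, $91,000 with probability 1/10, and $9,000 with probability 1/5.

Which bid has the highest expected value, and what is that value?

Bid A = 3/10 × (-10500) + 7/10 × 177000 = -3150 + 123900 = 120750
Bid B = 2/7 × (-28500) + 2/7 × 180000 + 3/7 × (-121000) = -8142.8571 + 51428.5714 − 51857.1429 = -8571.4286
Bid C = 1/10 × 119000 + 1/2 × 70000 + 1/10 × 92000 + 1/10 × 91000 + 1/5 × 9000 = 11900 + 35000 + 9200 + 9100 + 1800 = 67000

Bid A ($120,750)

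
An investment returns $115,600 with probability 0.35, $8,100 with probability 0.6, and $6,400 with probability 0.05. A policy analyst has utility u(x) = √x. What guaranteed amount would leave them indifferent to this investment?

E[u] = 0.35·√115600 + 0.6·√8100 + 0.05·√6400 = 0.35·340 + 0.6·90 + 0.05·80 = 177
CE = (177)² = 31329

$31,329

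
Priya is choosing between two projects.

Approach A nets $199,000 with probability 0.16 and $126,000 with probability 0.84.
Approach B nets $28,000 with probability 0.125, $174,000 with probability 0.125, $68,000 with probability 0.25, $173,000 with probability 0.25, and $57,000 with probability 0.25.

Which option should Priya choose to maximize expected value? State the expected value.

Approach A ($137,680)

Approach A = 0.16 × 199000 + 0.84 × 126000 = 31840 + 105840 = 137680
Approach B = 0.125 × 28000 + 0.125 × 174000 + 0.25 × 68000 + 0.25 × 173000 + 0.25 × 57000 = 3500 + 21750 + 17000 + 43250 + 14250 = 99750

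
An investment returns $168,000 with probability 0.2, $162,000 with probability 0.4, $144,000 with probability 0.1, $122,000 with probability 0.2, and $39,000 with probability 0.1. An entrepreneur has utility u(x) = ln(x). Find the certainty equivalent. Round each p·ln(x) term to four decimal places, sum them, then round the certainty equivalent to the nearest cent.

E[u] = 0.2·ln(168000) + 0.4·ln(162000) + 0.1·ln(144000) + 0.2·ln(122000) + 0.1·ln(39000) = 2.4063 + 4.7981 + 1.1878 + 2.3424 + 1.0571 = 11.7917
CE = e^11.7917 ≈ 132150.94

$132,150.94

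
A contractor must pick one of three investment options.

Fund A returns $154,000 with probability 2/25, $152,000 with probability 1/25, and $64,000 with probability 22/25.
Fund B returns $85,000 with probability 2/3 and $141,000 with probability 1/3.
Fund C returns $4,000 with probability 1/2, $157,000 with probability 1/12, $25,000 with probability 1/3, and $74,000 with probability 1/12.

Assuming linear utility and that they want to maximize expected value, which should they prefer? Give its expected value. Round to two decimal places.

Fund A = 2/25 × 154000 + 1/25 × 152000 + 22/25 × 64000 = 12320 + 6080 + 56320 = 74720
Fund B = 2/3 × 85000 + 1/3 × 141000 = 56666.6667 + 47000 = 103666.6667
Fund C = 1/2 × 4000 + 1/12 × 157000 + 1/3 × 25000 + 1/12 × 74000 = 2000 + 13083.3333 + 8333.3333 + 6166.6667 = 29583.3333

Fund B ($103,666.67)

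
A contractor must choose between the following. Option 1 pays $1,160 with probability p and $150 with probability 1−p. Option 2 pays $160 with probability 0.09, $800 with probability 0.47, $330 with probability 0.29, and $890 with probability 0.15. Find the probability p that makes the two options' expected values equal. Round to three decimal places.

p = 0.465

EV(Option 2) = 0.09 × 160 + 0.47 × 800 + 0.29 × 330 + 0.15 × 890 = 14.4 + 376 + 95.7 + 133.5 = 619.6
p·1160 + (1−p)·150 = 619.6
1010p + 150 = 619.6
p = (619.6 − 150) / 1010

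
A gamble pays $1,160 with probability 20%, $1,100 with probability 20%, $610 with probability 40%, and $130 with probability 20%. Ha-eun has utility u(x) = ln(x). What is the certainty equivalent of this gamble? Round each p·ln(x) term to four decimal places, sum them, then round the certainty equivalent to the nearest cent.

$572.89

E[u] = 0.2·ln(1160) + 0.2·ln(1100) + 0.4·ln(610) + 0.2·ln(130) = 1.4112 + 1.4006 + 2.5654 + 0.9735 = 6.3507
CE = e^6.3507 ≈ 572.89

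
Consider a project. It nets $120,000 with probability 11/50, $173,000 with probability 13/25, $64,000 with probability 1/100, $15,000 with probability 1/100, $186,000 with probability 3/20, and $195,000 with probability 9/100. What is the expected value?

$162,600

EV = 11/50 × 120000 + 13/25 × 173000 + 1/100 × 64000 + 1/100 × 15000 + 3/20 × 186000 + 9/100 × 195000 = 26400 + 89960 + 640 + 150 + 27900 + 17550 = 162600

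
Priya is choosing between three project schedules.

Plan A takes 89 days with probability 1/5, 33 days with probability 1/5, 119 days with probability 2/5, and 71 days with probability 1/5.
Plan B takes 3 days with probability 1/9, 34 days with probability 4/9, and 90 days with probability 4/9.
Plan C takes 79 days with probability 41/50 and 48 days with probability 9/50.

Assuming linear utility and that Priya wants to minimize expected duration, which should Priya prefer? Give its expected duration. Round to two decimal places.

Plan A = 1/5 × 89 + 1/5 × 33 + 2/5 × 119 + 1/5 × 71 = 17.8 + 6.6 + 47.6 + 14.2 = 86.2
Plan B = 1/9 × 3 + 4/9 × 34 + 4/9 × 90 = 0.3333 + 15.1111 + 40 = 55.4444
Plan C = 41/50 × 79 + 9/50 × 48 = 64.78 + 8.64 = 73.42

Plan B (55.44 days)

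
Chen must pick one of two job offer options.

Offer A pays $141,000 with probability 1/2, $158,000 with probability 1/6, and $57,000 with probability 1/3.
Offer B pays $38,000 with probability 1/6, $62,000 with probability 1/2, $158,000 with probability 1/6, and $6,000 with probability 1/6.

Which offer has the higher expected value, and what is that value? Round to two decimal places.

Offer A = 1/2 × 141000 + 1/6 × 158000 + 1/3 × 57000 = 70500 + 26333.3333 + 19000 = 115833.3333
Offer B = 1/6 × 38000 + 1/2 × 62000 + 1/6 × 158000 + 1/6 × 6000 = 6333.3333 + 31000 + 26333.3333 + 1000 = 64666.6667

Offer A ($115,833.33)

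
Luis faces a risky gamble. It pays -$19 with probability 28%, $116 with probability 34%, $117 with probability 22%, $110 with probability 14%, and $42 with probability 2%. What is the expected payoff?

$76.10

EV = 0.28 × (-19) + 0.34 × 116 + 0.22 × 117 + 0.14 × 110 + 0.02 × 42 = -5.32 + 39.44 + 25.74 + 15.4 + 0.84 = 76.1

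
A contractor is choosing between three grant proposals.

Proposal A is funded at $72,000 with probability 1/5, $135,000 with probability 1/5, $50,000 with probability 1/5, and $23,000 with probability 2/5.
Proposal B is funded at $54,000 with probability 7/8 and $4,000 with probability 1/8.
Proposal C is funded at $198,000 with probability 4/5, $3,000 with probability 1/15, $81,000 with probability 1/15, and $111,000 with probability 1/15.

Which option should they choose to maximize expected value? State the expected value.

Proposal C ($171,400)

Proposal A = 1/5 × 72000 + 1/5 × 135000 + 1/5 × 50000 + 2/5 × 23000 = 14400 + 27000 + 10000 + 9200 = 60600
Proposal B = 7/8 × 54000 + 1/8 × 4000 = 47250 + 500 = 47750
Proposal C = 4/5 × 198000 + 1/15 × 3000 + 1/15 × 81000 + 1/15 × 111000 = 158400 + 200 + 5400 + 7400 = 171400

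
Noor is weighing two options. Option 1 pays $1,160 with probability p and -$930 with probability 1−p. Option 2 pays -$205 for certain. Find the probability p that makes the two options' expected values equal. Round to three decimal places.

p·1160 + (1−p)·(-930) = -205
2090p − 930 = -205
p = (-205 + 930) / 2090

p = 0.347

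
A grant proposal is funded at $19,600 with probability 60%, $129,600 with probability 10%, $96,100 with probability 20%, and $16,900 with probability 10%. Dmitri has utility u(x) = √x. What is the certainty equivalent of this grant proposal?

E[u] = 0.6·√19600 + 0.1·√129600 + 0.2·√96100 + 0.1·√16900 = 0.6·140 + 0.1·360 + 0.2·310 + 0.1·130 = 195
CE = (195)² = 38025

$38,025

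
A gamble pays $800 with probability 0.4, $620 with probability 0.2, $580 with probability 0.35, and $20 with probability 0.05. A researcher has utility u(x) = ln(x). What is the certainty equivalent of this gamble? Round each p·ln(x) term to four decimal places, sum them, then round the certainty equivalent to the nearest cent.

E[u] = 0.4·ln(800) + 0.2·ln(620) + 0.35·ln(580) + 0.05·ln(20) = 2.6738 + 1.2859 + 2.2271 + 0.1498 = 6.3366
CE = e^6.3366 ≈ 564.87

$564.87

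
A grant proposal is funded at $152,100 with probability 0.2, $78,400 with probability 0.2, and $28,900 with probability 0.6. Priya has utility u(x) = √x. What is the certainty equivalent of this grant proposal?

$55,696

E[u] = 0.2·√152100 + 0.2·√78400 + 0.6·√28900 = 0.2·390 + 0.2·280 + 0.6·170 = 236
CE = (236)² = 55696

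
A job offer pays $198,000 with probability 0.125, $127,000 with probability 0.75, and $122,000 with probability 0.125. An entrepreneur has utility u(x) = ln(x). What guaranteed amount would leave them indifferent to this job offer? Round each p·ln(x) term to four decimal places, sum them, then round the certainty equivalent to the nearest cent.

E[u] = 0.125·ln(198000) + 0.75·ln(127000) + 0.125·ln(122000) = 1.5245 + 8.8140 + 1.4640 = 11.8025
CE = e^11.8025 ≈ 133585.90

$133,585.90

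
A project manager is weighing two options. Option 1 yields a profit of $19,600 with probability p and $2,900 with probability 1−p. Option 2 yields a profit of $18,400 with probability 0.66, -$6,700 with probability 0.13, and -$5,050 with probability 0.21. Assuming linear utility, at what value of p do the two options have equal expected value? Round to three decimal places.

p = 0.438

EV(Option 2) = 0.66 × 18400 + 0.13 × (-6700) + 0.21 × (-5050) = 12144 − 871 − 1060.5 = 10212.5
p·19600 + (1−p)·2900 = 10212.5
16700p + 2900 = 10212.5
p = (10212.5 − 2900) / 16700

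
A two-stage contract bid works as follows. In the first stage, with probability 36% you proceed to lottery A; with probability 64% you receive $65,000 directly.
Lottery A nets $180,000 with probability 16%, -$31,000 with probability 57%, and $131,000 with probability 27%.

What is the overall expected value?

$58,340

EV(A) = 0.16 × 180000 + 0.57 × (-31000) + 0.27 × 131000 = 28800 − 17670 + 35370 = 46500
Branch B: 65000 (certain)
Overall = 0.36 × 46500 + 0.64 × 65000 = 16740 + 41600 = 58340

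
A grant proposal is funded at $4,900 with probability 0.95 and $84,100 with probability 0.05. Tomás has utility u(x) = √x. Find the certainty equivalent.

E[u] = 0.95·√4900 + 0.05·√84100 = 0.95·70 + 0.05·290 = 81
CE = (81)² = 6561

$6,561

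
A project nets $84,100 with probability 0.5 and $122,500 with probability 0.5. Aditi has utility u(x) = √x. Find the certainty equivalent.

$102,400

E[u] = 0.5·√84100 + 0.5·√122500 = 0.5·290 + 0.5·350 = 320
CE = (320)² = 102400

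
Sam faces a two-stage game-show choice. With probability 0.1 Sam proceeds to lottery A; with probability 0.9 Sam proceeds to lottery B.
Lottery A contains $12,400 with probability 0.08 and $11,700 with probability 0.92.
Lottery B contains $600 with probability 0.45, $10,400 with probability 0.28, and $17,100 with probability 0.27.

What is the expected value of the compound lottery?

$8,194.70

EV(A) = 0.08 × 12400 + 0.92 × 11700 = 992 + 10764 = 11756
EV(B) = 0.45 × 600 + 0.28 × 10400 + 0.27 × 17100 = 270 + 2912 + 4617 = 7799
Overall = 0.1 × 11756 + 0.9 × 7799 = 1175.6 + 7019.1 = 8194.7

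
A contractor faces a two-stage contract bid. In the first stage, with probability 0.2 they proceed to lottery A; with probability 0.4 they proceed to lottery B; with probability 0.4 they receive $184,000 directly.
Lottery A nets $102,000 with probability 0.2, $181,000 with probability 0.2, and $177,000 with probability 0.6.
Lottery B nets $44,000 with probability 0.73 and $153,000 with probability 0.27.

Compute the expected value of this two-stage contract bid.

EV(A) = 0.2 × 102000 + 0.2 × 181000 + 0.6 × 177000 = 20400 + 36200 + 106200 = 162800
EV(B) = 0.73 × 44000 + 0.27 × 153000 = 32120 + 41310 = 73430
Branch C: 184000 (certain)
Overall = 0.2 × 162800 + 0.4 × 73430 + 0.4 × 184000 = 32560 + 29372 + 73600 = 135532

$135,532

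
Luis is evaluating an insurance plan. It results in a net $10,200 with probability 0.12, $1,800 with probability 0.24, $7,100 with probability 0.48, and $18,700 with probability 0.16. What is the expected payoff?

$8,056

EV = 0.12 × 10200 + 0.24 × 1800 + 0.48 × 7100 + 0.16 × 18700 = 1224 + 432 + 3408 + 2992 = 8056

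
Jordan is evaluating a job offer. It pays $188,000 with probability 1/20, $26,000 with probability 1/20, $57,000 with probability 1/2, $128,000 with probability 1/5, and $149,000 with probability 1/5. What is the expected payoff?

EV = 1/20 × 188000 + 1/20 × 26000 + 1/2 × 57000 + 1/5 × 128000 + 1/5 × 149000 = 9400 + 1300 + 28500 + 25600 + 29800 = 94600

$94,600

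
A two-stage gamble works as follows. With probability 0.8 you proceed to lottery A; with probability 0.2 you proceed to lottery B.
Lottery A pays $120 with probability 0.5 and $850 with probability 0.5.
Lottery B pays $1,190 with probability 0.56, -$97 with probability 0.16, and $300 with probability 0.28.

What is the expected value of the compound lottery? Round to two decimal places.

EV(A) = 0.5 × 120 + 0.5 × 850 = 60 + 425 = 485
EV(B) = 0.56 × 1190 + 0.16 × (-97) + 0.28 × 300 = 666.4 − 15.52 + 84 = 734.88
Overall = 0.8 × 485 + 0.2 × 734.88 = 388 + 146.976 = 534.976

$534.98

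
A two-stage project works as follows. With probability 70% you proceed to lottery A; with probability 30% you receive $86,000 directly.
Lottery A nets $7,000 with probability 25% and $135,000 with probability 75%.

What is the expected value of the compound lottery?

$97,900

EV(A) = 0.25 × 7000 + 0.75 × 135000 = 1750 + 101250 = 103000
Branch B: 86000 (certain)
Overall = 0.7 × 103000 + 0.3 × 86000 = 72100 + 25800 = 97900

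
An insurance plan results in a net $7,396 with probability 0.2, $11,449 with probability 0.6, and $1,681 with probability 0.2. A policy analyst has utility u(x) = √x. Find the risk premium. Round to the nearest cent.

E[u] = 0.2·√7396 + 0.6·√11449 + 0.2·√1681 = 0.2·86 + 0.6·107 + 0.2·41 = 89.6
CE = (89.6)² = 8028.16
Risk premium = EV − CE = 8684.8 − 8028.16 = 656.64

$656.64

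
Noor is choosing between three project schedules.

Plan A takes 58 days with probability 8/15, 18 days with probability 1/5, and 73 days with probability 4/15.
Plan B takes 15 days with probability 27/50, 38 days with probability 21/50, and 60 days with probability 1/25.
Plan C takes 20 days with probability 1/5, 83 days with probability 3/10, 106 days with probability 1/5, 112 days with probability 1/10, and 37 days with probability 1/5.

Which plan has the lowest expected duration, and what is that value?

Plan A = 8/15 × 58 + 1/5 × 18 + 4/15 × 73 = 30.9333 + 3.6 + 19.4667 = 54
Plan B = 27/50 × 15 + 21/50 × 38 + 1/25 × 60 = 8.1 + 15.96 + 2.4 = 26.46
Plan C = 1/5 × 20 + 3/10 × 83 + 1/5 × 106 + 1/10 × 112 + 1/5 × 37 = 4 + 24.9 + 21.2 + 11.2 + 7.4 = 68.7

Plan B (26.46 days)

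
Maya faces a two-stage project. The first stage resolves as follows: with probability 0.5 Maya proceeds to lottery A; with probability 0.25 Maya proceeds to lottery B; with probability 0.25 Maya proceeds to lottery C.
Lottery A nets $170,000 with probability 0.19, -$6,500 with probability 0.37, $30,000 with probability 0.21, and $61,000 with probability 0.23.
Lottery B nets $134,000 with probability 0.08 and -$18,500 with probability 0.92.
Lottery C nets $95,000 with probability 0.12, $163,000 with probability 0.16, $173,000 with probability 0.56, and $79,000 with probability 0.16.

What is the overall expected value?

$60,287.50

EV(A) = 0.19 × 170000 + 0.37 × (-6500) + 0.21 × 30000 + 0.23 × 61000 = 32300 − 2405 + 6300 + 14030 = 50225
EV(B) = 0.08 × 134000 + 0.92 × (-18500) = 10720 − 17020 = -6300
EV(C) = 0.12 × 95000 + 0.16 × 163000 + 0.56 × 173000 + 0.16 × 79000 = 11400 + 26080 + 96880 + 12640 = 147000
Overall = 0.5 × 50225 + 0.25 × (-6300) + 0.25 × 147000 = 25112.5 − 1575 + 36750 = 60287.5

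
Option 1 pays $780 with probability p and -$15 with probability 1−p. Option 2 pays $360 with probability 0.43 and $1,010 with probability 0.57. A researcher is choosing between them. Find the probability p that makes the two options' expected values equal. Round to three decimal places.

EV(Option 2) = 0.43 × 360 + 0.57 × 1010 = 154.8 + 575.7 = 730.5
p·780 + (1−p)·(-15) = 730.5
795p − 15 = 730.5
p = (730.5 + 15) / 795

p = 0.938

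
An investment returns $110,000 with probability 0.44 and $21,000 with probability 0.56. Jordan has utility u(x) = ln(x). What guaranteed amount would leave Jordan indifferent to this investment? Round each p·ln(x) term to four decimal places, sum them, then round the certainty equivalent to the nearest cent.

$43,516.70

E[u] = 0.44·ln(110000) + 0.56·ln(21000) = 5.1076 + 5.5733 = 10.6809
CE = e^10.6809 ≈ 43516.70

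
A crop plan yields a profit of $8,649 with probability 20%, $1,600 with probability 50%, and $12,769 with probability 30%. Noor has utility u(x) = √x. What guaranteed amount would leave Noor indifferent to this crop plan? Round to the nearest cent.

E[u] = 0.2·√8649 + 0.5·√1600 + 0.3·√12769 = 0.2·93 + 0.5·40 + 0.3·113 = 72.5
CE = (72.5)² = 5256.25

$5,256.25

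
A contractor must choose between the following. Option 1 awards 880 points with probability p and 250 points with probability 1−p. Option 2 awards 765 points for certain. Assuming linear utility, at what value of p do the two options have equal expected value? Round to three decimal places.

p·880 + (1−p)·250 = 765
630p + 250 = 765
p = (765 − 250) / 630

p = 0.817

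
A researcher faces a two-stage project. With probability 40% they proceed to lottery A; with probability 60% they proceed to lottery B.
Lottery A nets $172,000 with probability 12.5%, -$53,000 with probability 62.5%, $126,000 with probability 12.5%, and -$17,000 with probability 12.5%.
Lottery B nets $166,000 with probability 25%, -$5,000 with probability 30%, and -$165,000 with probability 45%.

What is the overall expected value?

EV(A) = 0.125 × 172000 + 0.625 × (-53000) + 0.125 × 126000 + 0.125 × (-17000) = 21500 − 33125 + 15750 − 2125 = 2000
EV(B) = 0.25 × 166000 + 0.3 × (-5000) + 0.45 × (-165000) = 41500 − 1500 − 74250 = -34250
Overall = 0.4 × 2000 + 0.6 × (-34250) = 800 − 20550 = -19750

-$19,750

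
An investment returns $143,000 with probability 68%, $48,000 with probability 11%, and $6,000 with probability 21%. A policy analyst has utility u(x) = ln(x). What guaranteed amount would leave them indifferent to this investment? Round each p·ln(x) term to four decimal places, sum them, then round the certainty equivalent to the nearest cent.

E[u] = 0.68·ln(143000) + 0.11·ln(48000) + 0.21·ln(6000) = 8.0720 + 1.1857 + 1.8269 = 11.0846
CE = e^11.0846 ≈ 65159.93

$65,159.93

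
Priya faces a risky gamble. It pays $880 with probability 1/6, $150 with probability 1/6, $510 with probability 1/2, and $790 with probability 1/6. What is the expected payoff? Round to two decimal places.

$558.33

EV = 1/6 × 880 + 1/6 × 150 + 1/2 × 510 + 1/6 × 790 = 146.6667 + 25 + 255 + 131.6667 = 558.3333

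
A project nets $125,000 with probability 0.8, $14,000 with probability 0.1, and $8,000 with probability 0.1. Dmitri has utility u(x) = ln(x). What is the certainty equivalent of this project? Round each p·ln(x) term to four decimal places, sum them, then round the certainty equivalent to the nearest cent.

E[u] = 0.8·ln(125000) + 0.1·ln(14000) + 0.1·ln(8000) = 9.3889 + 0.9547 + 0.8987 = 11.2423
CE = e^11.2423 ≈ 76290.22

$76,290.22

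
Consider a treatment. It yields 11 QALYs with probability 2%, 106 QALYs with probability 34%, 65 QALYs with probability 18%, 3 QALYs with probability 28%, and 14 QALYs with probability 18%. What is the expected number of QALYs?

EV = 0.02 × 11 + 0.34 × 106 + 0.18 × 65 + 0.28 × 3 + 0.18 × 14 = 0.22 + 36.04 + 11.7 + 0.84 + 2.52 = 51.32

51.32 QALYs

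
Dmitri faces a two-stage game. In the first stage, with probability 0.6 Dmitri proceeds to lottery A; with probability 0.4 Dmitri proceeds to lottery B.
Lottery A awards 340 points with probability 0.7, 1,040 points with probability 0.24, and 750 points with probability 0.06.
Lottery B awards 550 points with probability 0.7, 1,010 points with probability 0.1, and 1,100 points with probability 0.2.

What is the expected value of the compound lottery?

601.96 points

EV(A) = 0.7 × 340 + 0.24 × 1040 + 0.06 × 750 = 238 + 249.6 + 45 = 532.6
EV(B) = 0.7 × 550 + 0.1 × 1010 + 0.2 × 1100 = 385 + 101 + 220 = 706
Overall = 0.6 × 532.6 + 0.4 × 706 = 319.56 + 282.4 = 601.96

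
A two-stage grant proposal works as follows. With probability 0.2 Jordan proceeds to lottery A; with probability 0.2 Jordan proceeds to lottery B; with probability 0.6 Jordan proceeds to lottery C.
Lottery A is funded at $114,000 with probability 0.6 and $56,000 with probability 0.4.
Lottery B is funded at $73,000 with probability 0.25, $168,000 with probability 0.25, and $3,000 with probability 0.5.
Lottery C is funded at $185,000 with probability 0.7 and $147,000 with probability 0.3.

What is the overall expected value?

$134,670

EV(A) = 0.6 × 114000 + 0.4 × 56000 = 68400 + 22400 = 90800
EV(B) = 0.25 × 73000 + 0.25 × 168000 + 0.5 × 3000 = 18250 + 42000 + 1500 = 61750
EV(C) = 0.7 × 185000 + 0.3 × 147000 = 129500 + 44100 = 173600
Overall = 0.2 × 90800 + 0.2 × 61750 + 0.6 × 173600 = 18160 + 12350 + 104160 = 134670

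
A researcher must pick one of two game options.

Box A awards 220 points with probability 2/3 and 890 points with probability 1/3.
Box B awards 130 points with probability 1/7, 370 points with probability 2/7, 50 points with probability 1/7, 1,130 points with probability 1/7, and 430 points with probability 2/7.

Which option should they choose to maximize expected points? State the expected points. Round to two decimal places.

Box A = 2/3 × 220 + 1/3 × 890 = 146.6667 + 296.6667 = 443.3333
Box B = 1/7 × 130 + 2/7 × 370 + 1/7 × 50 + 1/7 × 1130 + 2/7 × 430 = 18.5714 + 105.7143 + 7.1429 + 161.4286 + 122.8571 = 415.7143

Box A (443.33 points)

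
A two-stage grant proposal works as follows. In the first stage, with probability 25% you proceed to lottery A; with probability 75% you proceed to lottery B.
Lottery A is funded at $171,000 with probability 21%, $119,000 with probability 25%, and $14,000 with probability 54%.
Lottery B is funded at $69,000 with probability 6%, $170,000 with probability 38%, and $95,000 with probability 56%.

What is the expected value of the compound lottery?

$109,760

EV(A) = 0.21 × 171000 + 0.25 × 119000 + 0.54 × 14000 = 35910 + 29750 + 7560 = 73220
EV(B) = 0.06 × 69000 + 0.38 × 170000 + 0.56 × 95000 = 4140 + 64600 + 53200 = 121940
Overall = 0.25 × 73220 + 0.75 × 121940 = 18305 + 91455 = 109760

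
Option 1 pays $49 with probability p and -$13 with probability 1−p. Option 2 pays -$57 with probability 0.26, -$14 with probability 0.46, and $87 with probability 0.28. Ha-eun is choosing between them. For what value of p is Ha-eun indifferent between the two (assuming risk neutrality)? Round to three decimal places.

EV(Option 2) = 0.26 × (-57) + 0.46 × (-14) + 0.28 × 87 = -14.82 − 6.44 + 24.36 = 3.1
p·49 + (1−p)·(-13) = 3.1
62p − 13 = 3.1
p = (3.1 + 13) / 62

p = 0.260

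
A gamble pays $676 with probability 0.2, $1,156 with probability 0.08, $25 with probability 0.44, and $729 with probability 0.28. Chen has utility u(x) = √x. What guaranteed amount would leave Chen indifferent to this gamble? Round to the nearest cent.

E[u] = 0.2·√676 + 0.08·√1156 + 0.44·√25 + 0.28·√729 = 0.2·26 + 0.08·34 + 0.44·5 + 0.28·27 = 17.68
CE = (17.68)² = 312.5824

$312.58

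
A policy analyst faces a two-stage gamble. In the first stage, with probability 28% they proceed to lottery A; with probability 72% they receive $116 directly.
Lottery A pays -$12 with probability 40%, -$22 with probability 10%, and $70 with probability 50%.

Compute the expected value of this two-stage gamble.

$91.36

EV(A) = 0.4 × (-12) + 0.1 × (-22) + 0.5 × 70 = -4.8 − 2.2 + 35 = 28
Branch B: 116 (certain)
Overall = 0.28 × 28 + 0.72 × 116 = 7.84 + 83.52 = 91.36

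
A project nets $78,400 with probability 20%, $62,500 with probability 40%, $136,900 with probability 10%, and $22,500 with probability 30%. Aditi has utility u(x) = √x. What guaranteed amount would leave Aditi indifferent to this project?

E[u] = 0.2·√78400 + 0.4·√62500 + 0.1·√136900 + 0.3·√22500 = 0.2·280 + 0.4·250 + 0.1·370 + 0.3·150 = 238
CE = (238)² = 56644

$56,644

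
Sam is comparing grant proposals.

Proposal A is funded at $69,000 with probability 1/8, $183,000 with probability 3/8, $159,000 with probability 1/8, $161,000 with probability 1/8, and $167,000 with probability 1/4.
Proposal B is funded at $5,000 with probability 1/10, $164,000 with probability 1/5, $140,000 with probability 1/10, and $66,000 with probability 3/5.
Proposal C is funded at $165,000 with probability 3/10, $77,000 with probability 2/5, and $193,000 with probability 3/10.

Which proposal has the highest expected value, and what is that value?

Proposal A ($159,000)

Proposal A = 1/8 × 69000 + 3/8 × 183000 + 1/8 × 159000 + 1/8 × 161000 + 1/4 × 167000 = 8625 + 68625 + 19875 + 20125 + 41750 = 159000
Proposal B = 1/10 × 5000 + 1/5 × 164000 + 1/10 × 140000 + 3/5 × 66000 = 500 + 32800 + 14000 + 39600 = 86900
Proposal C = 3/10 × 165000 + 2/5 × 77000 + 3/10 × 193000 = 49500 + 30800 + 57900 = 138200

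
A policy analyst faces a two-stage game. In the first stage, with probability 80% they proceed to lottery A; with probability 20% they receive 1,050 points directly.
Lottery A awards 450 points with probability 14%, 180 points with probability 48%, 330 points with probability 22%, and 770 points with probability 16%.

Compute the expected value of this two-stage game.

486.16 points

EV(A) = 0.14 × 450 + 0.48 × 180 + 0.22 × 330 + 0.16 × 770 = 63 + 86.4 + 72.6 + 123.2 = 345.2
Branch B: 1050 (certain)
Overall = 0.8 × 345.2 + 0.2 × 1050 = 276.16 + 210 = 486.16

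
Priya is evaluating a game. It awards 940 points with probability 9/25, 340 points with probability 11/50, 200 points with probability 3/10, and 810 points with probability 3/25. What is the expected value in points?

570.4 points

EV = 9/25 × 940 + 11/50 × 340 + 3/10 × 200 + 3/25 × 810 = 338.4 + 74.8 + 60 + 97.2 = 570.4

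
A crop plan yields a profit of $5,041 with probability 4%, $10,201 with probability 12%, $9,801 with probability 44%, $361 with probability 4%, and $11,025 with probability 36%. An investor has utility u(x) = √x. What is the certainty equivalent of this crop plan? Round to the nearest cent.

$9,424.53

E[u] = 0.04·√5041 + 0.12·√10201 + 0.44·√9801 + 0.04·√361 + 0.36·√11025 = 0.04·71 + 0.12·101 + 0.44·99 + 0.04·19 + 0.36·105 = 97.08
CE = (97.08)² = 9424.5264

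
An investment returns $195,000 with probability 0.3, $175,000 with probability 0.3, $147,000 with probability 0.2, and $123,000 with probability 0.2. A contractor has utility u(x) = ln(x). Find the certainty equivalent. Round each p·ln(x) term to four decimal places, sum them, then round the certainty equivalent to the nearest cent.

$162,689.70

E[u] = 0.3·ln(195000) + 0.3·ln(175000) + 0.2·ln(147000) + 0.2·ln(123000) = 3.6542 + 3.6218 + 2.3796 + 2.3440 = 11.9996
CE = e^11.9996 ≈ 162689.70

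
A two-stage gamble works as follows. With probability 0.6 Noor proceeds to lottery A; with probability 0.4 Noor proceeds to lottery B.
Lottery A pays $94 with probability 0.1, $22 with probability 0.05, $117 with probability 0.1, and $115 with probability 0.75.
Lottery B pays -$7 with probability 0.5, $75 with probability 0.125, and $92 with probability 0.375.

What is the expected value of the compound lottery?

EV(A) = 0.1 × 94 + 0.05 × 22 + 0.1 × 117 + 0.75 × 115 = 9.4 + 1.1 + 11.7 + 86.25 = 108.45
EV(B) = 0.5 × (-7) + 0.125 × 75 + 0.375 × 92 = -3.5 + 9.375 + 34.5 = 40.375
Overall = 0.6 × 108.45 + 0.4 × 40.375 = 65.07 + 16.15 = 81.22

$81.22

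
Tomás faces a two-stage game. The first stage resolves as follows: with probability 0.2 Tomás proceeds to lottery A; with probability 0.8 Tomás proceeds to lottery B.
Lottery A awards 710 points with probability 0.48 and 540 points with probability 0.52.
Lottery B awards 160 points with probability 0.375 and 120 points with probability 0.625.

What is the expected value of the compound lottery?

EV(A) = 0.48 × 710 + 0.52 × 540 = 340.8 + 280.8 = 621.6
EV(B) = 0.375 × 160 + 0.625 × 120 = 60 + 75 = 135
Overall = 0.2 × 621.6 + 0.8 × 135 = 124.32 + 108 = 232.32

232.32 points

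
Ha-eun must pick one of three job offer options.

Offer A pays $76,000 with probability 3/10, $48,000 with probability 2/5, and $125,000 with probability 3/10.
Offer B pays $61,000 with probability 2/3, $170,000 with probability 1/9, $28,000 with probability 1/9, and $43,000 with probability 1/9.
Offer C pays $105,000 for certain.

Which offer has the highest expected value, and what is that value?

Offer A = 3/10 × 76000 + 2/5 × 48000 + 3/10 × 125000 = 22800 + 19200 + 37500 = 79500
Offer B = 2/3 × 61000 + 1/9 × 170000 + 1/9 × 28000 + 1/9 × 43000 = 40666.6667 + 18888.8889 + 3111.1111 + 4777.7778 = 67444.4444
Offer C: 105000 (certain)

Offer C ($105,000)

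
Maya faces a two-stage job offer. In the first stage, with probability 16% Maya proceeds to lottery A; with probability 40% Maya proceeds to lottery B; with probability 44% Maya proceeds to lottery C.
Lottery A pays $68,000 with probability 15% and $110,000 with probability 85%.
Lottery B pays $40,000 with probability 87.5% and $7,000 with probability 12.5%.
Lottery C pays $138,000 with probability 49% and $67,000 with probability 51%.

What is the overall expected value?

$75,729.60

EV(A) = 0.15 × 68000 + 0.85 × 110000 = 10200 + 93500 = 103700
EV(B) = 0.875 × 40000 + 0.125 × 7000 = 35000 + 875 = 35875
EV(C) = 0.49 × 138000 + 0.51 × 67000 = 67620 + 34170 = 101790
Overall = 0.16 × 103700 + 0.4 × 35875 + 0.44 × 101790 = 16592 + 14350 + 44787.6 = 75729.6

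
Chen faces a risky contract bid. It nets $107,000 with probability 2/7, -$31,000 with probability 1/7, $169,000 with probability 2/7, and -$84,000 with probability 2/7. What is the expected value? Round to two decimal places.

$50,428.57

EV = 2/7 × 107000 + 1/7 × (-31000) + 2/7 × 169000 + 2/7 × (-84000) = 30571.4286 − 4428.5714 + 48285.7143 − 24000 = 50428.5714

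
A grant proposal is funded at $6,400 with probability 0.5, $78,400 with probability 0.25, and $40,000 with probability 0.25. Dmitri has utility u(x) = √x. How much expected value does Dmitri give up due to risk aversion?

$7,200

E[u] = 0.5·√6400 + 0.25·√78400 + 0.25·√40000 = 0.5·80 + 0.25·280 + 0.25·200 = 160
CE = (160)² = 25600
Risk premium = EV − CE = 32800 − 25600 = 7200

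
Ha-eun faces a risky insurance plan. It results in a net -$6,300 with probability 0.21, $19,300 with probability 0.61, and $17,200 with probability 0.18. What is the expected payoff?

$13,546

EV = 0.21 × (-6300) + 0.61 × 19300 + 0.18 × 17200 = -1323 + 11773 + 3096 = 13546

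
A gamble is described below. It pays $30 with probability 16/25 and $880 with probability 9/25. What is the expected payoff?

EV = 16/25 × 30 + 9/25 × 880 = 19.2 + 316.8 = 336

$336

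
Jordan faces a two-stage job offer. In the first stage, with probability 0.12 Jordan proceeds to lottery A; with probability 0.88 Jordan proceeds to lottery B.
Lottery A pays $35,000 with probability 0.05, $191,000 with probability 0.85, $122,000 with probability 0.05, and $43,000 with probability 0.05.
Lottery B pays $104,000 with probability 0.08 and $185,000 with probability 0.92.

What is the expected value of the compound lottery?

EV(A) = 0.05 × 35000 + 0.85 × 191000 + 0.05 × 122000 + 0.05 × 43000 = 1750 + 162350 + 6100 + 2150 = 172350
EV(B) = 0.08 × 104000 + 0.92 × 185000 = 8320 + 170200 = 178520
Overall = 0.12 × 172350 + 0.88 × 178520 = 20682 + 157097.6 = 177779.6

$177,779.60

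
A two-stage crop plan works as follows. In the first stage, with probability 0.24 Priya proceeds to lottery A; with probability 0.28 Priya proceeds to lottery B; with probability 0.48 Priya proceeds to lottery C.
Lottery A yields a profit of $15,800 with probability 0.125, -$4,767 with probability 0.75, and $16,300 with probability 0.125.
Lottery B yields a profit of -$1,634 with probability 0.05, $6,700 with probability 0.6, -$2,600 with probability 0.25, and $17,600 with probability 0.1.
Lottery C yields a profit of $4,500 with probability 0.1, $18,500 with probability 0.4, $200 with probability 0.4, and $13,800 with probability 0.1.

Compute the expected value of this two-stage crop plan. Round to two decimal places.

$5,987.26

EV(A) = 0.125 × 15800 + 0.75 × (-4767) + 0.125 × 16300 = 1975 − 3575.25 + 2037.5 = 437.25
EV(B) = 0.05 × (-1634) + 0.6 × 6700 + 0.25 × (-2600) + 0.1 × 17600 = -81.7 + 4020 − 650 + 1760 = 5048.3
EV(C) = 0.1 × 4500 + 0.4 × 18500 + 0.4 × 200 + 0.1 × 13800 = 450 + 7400 + 80 + 1380 = 9310
Overall = 0.24 × 437.25 + 0.28 × 5048.3 + 0.48 × 9310 = 104.94 + 1413.524 + 4468.8 = 5987.264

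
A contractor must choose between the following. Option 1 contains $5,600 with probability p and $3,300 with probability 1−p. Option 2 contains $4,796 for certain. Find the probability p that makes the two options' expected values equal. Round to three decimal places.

p = 0.650

p·5600 + (1−p)·3300 = 4796
2300p + 3300 = 4796
p = (4796 − 3300) / 2300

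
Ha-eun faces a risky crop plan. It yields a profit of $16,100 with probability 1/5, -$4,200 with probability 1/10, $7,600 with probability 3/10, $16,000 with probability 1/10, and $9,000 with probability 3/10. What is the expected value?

$9,380

EV = 1/5 × 16100 + 1/10 × (-4200) + 3/10 × 7600 + 1/10 × 16000 + 3/10 × 9000 = 3220 − 420 + 2280 + 1600 + 2700 = 9380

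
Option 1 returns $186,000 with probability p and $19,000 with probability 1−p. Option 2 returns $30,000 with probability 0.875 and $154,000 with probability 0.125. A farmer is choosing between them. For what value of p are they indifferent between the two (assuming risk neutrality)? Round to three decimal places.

p = 0.159

EV(Option 2) = 0.875 × 30000 + 0.125 × 154000 = 26250 + 19250 = 45500
p·186000 + (1−p)·19000 = 45500
167000p + 19000 = 45500
p = (45500 − 19000) / 167000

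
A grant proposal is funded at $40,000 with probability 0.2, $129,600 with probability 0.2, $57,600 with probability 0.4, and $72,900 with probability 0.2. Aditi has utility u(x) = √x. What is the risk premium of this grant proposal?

E[u] = 0.2·√40000 + 0.2·√129600 + 0.4·√57600 + 0.2·√72900 = 0.2·200 + 0.2·360 + 0.4·240 + 0.2·270 = 262
CE = (262)² = 68644
Risk premium = EV − CE = 71540 − 68644 = 2896

$2,896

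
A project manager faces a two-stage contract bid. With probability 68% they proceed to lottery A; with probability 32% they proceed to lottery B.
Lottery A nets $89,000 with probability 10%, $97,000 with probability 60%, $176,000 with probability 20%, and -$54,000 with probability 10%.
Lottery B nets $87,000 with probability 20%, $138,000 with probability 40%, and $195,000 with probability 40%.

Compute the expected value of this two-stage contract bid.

$114,084

EV(A) = 0.1 × 89000 + 0.6 × 97000 + 0.2 × 176000 + 0.1 × (-54000) = 8900 + 58200 + 35200 − 5400 = 96900
EV(B) = 0.2 × 87000 + 0.4 × 138000 + 0.4 × 195000 = 17400 + 55200 + 78000 = 150600
Overall = 0.68 × 96900 + 0.32 × 150600 = 65892 + 48192 = 114084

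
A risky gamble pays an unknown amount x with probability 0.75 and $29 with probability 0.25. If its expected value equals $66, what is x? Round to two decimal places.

0.75·x + 0.25·29 = 66
0.75·x = 66 − 7.25 = 58.75
x = 58.75 / 0.75 = 78.3333

x = $78.33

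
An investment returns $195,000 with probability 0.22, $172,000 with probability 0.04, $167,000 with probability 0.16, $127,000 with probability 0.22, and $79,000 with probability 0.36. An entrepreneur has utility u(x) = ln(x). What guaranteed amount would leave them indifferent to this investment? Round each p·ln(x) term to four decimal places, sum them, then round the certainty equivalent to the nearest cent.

$124,405.29

E[u] = 0.22·ln(195000) + 0.04·ln(172000) + 0.16·ln(167000) + 0.22·ln(127000) + 0.36·ln(79000) = 2.6798 + 0.4822 + 1.9241 + 2.5854 + 4.0598 = 11.7313
CE = e^11.7313 ≈ 124405.29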